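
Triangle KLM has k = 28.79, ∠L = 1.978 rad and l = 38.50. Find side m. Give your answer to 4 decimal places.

16.5871

Law of sines: sin K = k·sin L/l ≈ 0.68665.
Since l ≥ k, only the acute value applies: ∠K ≈ 0.757 rad.
Then ∠M = π − ∠L − ∠K ≈ 0.407 rad.
Law of sines gives m = l·sin M/sin L ≈ 16.587.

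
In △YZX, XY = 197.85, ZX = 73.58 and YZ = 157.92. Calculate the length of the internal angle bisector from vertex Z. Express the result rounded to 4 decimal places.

t_Z ≈ 55.9688

By the law of cosines, cos Z = (YZ² + ZX² − XY²) / (2·YZ·ZX) ≈ -0.37832, so ∠Z ≈ 112.23°.
The bisector from Z has length 2·YZ·ZX·cos(∠Z/2)/(YZ+ZX) ≈ 55.969.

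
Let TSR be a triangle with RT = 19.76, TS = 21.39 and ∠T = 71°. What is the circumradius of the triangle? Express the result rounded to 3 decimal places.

12.656

By the law of cosines, SR² = RT² + TS² − 2·RT·TS·cos T = 572.78, so SR ≈ 23.933.
Area = ½·RT·TS·sin T ≈ 199.82.
Circumradius = SR/(2 sin T) ≈ 12.656.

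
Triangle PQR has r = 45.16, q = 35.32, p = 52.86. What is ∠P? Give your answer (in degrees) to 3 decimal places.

81.114

By the law of cosines, cos P = (q² + r² − p²) / (2·q·r) ≈ 0.15446, so ∠P ≈ 81.11°.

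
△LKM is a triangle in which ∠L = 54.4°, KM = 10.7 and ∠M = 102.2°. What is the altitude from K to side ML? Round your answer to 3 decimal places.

10.458

The third angle is ∠K = 180° − ∠M − ∠L = 23.40°.
Law of sines: ML = KM·sin K/sin L ≈ 5.2263.
Law of sines: LK = KM·sin M/sin L ≈ 12.862.
Area = ½·KM·ML·sin M ≈ 27.329.
The altitude from K has length 2·area/ML ≈ 10.458.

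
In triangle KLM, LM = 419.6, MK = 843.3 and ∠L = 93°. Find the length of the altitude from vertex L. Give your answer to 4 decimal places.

h_L ≈ 352.7245

Law of sines: sin K = LM·sin L/MK ≈ 0.49689.
Since MK ≥ LM, only the acute value applies: ∠K ≈ 29.79°.
Then ∠M = 180° − ∠L − ∠K ≈ 57.21°.
Law of sines gives KL = MK·sin M/sin L ≈ 709.87.
Area = ½·MK·LM·sin M ≈ 1.4873e+05.
The altitude from L has length 2·area/MK ≈ 352.72.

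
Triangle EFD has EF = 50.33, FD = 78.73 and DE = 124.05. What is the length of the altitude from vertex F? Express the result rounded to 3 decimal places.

Semiperimeter s = (78.73 + 124.05 + 50.33)/2 = 126.56.
Heron's formula: area = √(126.56·47.825·2.505·76.225) ≈ 1075.
The altitude from F has length 2·area/DE ≈ 17.332.

17.332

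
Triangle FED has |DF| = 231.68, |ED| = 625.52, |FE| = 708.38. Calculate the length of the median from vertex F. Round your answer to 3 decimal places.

Median from F: ½√(2·|DF|² + 2·|FE|² − |ED|²) ≈ 424.17.

m_F ≈ 424.170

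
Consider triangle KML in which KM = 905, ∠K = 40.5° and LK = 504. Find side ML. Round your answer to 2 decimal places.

By the law of cosines, ML² = LK² + KM² − 2·LK·KM·cos K = 3.7937e+05, so ML ≈ 615.93.

615.93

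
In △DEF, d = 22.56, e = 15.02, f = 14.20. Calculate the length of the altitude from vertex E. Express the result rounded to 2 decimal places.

Semiperimeter s = (22.56 + 15.02 + 14.2)/2 = 25.89.
Heron's formula: area = √(25.89·3.33·10.87·11.69) ≈ 104.67.
The altitude from E has length 2·area/e ≈ 13.937.

h_E ≈ 13.94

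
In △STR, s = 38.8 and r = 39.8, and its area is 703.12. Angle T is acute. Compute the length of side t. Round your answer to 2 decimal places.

From area = ½·r·s·sin T, we get sin T = 2·area/(r·s) ≈ 0.91064.
Taking the acute solution, ∠T ≈ 65.59°.
Law of cosines then gives t ≈ 42.583.

42.58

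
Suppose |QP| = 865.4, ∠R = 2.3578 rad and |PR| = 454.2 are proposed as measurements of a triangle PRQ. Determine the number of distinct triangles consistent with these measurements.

1

|PR|·sin R = 454.2·sin(2.3578 rad) ≈ 320.7.
Since ∠R is not acute, a triangle exists only if |QP| > |PR|; here |QP| > |PR|, so there is exactly one triangle.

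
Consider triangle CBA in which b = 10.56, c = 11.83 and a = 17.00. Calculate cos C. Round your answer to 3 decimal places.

cos C ≈ 0.726

By the law of cosines, cos C = (b² + a² − c²) / (2·b·a) ≈ 0.72573, so ∠C ≈ 43.47°.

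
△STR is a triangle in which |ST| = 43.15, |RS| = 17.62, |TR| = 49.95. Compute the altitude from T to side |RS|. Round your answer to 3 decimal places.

Semiperimeter s = (49.95 + 17.62 + 43.15)/2 = 55.36.
Heron's formula: area = √(55.36·5.41·37.74·12.21) ≈ 371.5.
The altitude from T has length 2·area/|RS| ≈ 42.168.

h_T ≈ 42.168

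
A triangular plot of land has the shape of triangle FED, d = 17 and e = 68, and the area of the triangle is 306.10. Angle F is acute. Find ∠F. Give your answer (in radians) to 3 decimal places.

From area = ½·e·d·sin F, we get sin F = 2·area/(e·d) ≈ 0.52958.
Taking the acute solution, ∠F ≈ 0.5581 rad.

0.558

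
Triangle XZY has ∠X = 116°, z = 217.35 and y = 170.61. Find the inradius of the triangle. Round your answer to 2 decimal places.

By the law of cosines, x² = z² + y² − 2·z·y·cos X = 1.0886e+05, so x ≈ 329.94.
Area = ½·z·y·sin X ≈ 16665.
Semiperimeter s = (329.94+217.35+170.61)/2 = 358.95.
Inradius = area/s = 16665/358.95 ≈ 46.426.

r ≈ 46.43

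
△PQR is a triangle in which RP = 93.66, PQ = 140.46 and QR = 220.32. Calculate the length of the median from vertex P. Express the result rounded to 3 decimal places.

Median from P: ½√(2·RP² + 2·PQ² − QR²) ≈ 45.993.

45.993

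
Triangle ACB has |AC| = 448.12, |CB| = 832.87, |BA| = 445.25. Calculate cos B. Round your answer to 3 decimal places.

By the law of cosines, cos B = (|CB|² + |BA|² − |AC|²) / (2·|CB|·|BA|) ≈ 0.93183, so ∠B ≈ 21.28°.

0.932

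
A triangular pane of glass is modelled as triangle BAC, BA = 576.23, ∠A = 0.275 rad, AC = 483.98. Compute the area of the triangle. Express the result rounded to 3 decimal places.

Area = ½·BA·AC·sin A ≈ 37865.

area ≈ 37865.020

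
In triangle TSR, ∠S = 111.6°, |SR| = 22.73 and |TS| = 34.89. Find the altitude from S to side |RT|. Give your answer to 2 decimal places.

By the law of cosines, |RT|² = |TS|² + |SR|² − 2·|TS|·|SR|·cos S = 2317.8, so |RT| ≈ 48.144.
Area = ½·|TS|·|SR|·sin S ≈ 368.68.
The altitude from S has length 2·area/|RT| ≈ 15.316.

15.32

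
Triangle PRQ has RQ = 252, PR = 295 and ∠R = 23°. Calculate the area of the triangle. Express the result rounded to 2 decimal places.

Area = ½·PR·RQ·sin R ≈ 14523.

area ≈ 14523.48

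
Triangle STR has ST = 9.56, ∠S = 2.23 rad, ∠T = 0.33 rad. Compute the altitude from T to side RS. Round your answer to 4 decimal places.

h_T ≈ 7.5570

The third angle is ∠R = π − ∠S − ∠T = 0.582 rad.
Law of sines: TR = ST·sin S/sin R ≈ 13.756.
Law of sines: RS = ST·sin T/sin R ≈ 5.6391.
Area = ½·ST·TR·sin T ≈ 21.307.
The altitude from T has length 2·area/RS ≈ 7.557.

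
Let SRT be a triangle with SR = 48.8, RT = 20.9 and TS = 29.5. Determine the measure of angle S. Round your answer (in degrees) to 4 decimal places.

12.1335

By the law of cosines, cos S = (TS² + SR² − RT²) / (2·TS·SR) ≈ 0.97766, so ∠S ≈ 12.13°.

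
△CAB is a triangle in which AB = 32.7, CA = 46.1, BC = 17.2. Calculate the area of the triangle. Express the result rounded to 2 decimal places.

Semiperimeter s = (32.7 + 17.2 + 46.1)/2 = 48.
Heron's formula: area = √(48·15.3·30.8·1.9) ≈ 207.31.

area ≈ 207.31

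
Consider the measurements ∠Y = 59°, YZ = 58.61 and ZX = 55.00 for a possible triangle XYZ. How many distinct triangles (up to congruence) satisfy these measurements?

YZ·sin Y = 58.61·sin(59°) ≈ 50.24.
Since YZ sin Y < ZX < YZ (50.24 < 55.00 < 58.61), two triangles exist.

2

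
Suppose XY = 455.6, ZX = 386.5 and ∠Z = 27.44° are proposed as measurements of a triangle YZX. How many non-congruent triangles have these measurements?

1

ZX·sin Z = 386.5·sin(27.44°) ≈ 178.1.
Since XY ≥ ZX, exactly one triangle exists.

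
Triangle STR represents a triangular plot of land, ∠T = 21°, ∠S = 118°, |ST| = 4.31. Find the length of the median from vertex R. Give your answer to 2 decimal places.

The third angle is ∠R = 180° − ∠S − ∠T = 41.00°.
Law of sines: |TR| = |ST|·sin S/sin R ≈ 5.8006.
Law of sines: |RS| = |ST|·sin T/sin R ≈ 2.3543.
Median from R: ½√(2·|TR|² + 2·|RS|² − |ST|²) ≈ 3.8666.

3.87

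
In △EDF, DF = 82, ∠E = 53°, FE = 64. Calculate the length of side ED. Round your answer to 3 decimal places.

Law of sines: sin D = FE·sin E/DF ≈ 0.62333.
Since DF ≥ FE, only the acute value applies: ∠D ≈ 38.56°.
Then ∠F = 180° − ∠E − ∠D ≈ 88.44°.
Law of sines gives ED = DF·sin F/sin E ≈ 102.64.

102.637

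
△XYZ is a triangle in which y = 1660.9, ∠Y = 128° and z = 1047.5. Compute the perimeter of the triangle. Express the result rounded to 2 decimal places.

perimeter ≈ 3504.76

Law of sines: sin Z = z·sin Y/y ≈ 0.49698.
Since y ≥ z, only the acute value applies: ∠Z ≈ 29.80°.
Then ∠X = 180° − ∠Y − ∠Z ≈ 22.20°.
Law of sines gives x = y·sin X/sin Y ≈ 796.36.
Semiperimeter s = (796.36+1660.9+1047.5)/2 = 1752.4.
Perimeter = 796.36 + 1660.9 + 1047.5 = 3504.8.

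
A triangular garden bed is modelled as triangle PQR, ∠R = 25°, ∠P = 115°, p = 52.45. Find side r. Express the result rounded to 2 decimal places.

24.46

The third angle is ∠Q = 180° − ∠R − ∠P = 40.00°.
Law of sines: r = p·sin R/sin P ≈ 24.458.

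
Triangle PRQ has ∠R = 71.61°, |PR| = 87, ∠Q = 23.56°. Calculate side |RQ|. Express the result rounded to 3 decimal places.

The third angle is ∠P = 180° − ∠R − ∠Q = 84.83°.
Law of sines: |RQ| = |PR|·sin P/sin Q ≈ 216.77.

216.773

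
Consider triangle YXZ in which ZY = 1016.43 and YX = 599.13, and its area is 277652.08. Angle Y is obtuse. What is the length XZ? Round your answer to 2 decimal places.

From area = ½·ZY·YX·sin Y, we get sin Y = 2·area/(ZY·YX) ≈ 0.91187.
Taking the obtuse solution, ∠Y ≈ 114.24°.
Law of cosines then gives XZ ≈ 1375.5.

1375.51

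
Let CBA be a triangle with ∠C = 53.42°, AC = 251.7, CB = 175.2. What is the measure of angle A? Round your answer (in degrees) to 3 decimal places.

By the law of cosines, BA² = AC² + CB² − 2·AC·CB·cos C = 41488, so BA ≈ 203.69.
Law of cosines again: cos A = (BA² + AC² − CB²)/(2·BA·AC) ≈ 0.72312, so ∠A ≈ 43.69°.

43.687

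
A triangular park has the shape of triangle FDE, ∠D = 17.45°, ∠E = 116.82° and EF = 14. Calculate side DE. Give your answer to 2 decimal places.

The third angle is ∠F = 180° − ∠D − ∠E = 45.73°.
Law of sines: DE = EF·sin F/sin D ≈ 33.43.

33.43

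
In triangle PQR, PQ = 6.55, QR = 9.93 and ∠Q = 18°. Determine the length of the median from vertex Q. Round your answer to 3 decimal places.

By the law of cosines, RP² = PQ² + QR² − 2·PQ·QR·cos Q = 17.791, so RP ≈ 4.218.
Median from Q: ½√(2·PQ² + 2·QR² − RP²) ≈ 8.1428.

m_Q ≈ 8.143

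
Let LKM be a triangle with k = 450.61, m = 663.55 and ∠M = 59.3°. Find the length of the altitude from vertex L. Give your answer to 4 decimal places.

h_L ≈ 387.4580

Law of sines: sin K = k·sin M/m ≈ 0.58392.
Since m ≥ k, only the acute value applies: ∠K ≈ 35.73°.
Then ∠L = 180° − ∠M − ∠K ≈ 84.97°.
Law of sines gives l = m·sin L/sin M ≈ 768.73.
Area = ½·m·k·sin L ≈ 1.4893e+05.
The altitude from L has length 2·area/l ≈ 387.46.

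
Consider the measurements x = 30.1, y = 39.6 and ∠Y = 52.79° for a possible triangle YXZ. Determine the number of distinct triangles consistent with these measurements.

1

x·sin Y = 30.1·sin(52.79°) ≈ 23.97.
Since y ≥ x, exactly one triangle exists.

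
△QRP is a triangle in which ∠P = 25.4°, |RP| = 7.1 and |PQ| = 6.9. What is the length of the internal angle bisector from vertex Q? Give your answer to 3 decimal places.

3.243

By the law of cosines, |QR|² = |RP|² + |PQ|² − 2·|RP|·|PQ|·cos P = 9.5112, so |QR| ≈ 3.084.
Law of cosines again: cos Q = (|PQ|² + |QR|² − |RP|²)/(2·|PQ|·|QR|) ≈ 0.15769, so ∠Q ≈ 80.93°.
The bisector from Q has length 2·|PQ|·|QR|·cos(∠Q/2)/(|PQ|+|QR|) ≈ 3.2432.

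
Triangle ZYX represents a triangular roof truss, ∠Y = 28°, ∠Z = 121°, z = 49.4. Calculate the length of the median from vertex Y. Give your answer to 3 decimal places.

The third angle is ∠X = 180° − ∠Z − ∠Y = 31.00°.
Law of sines: y = z·sin Y/sin Z ≈ 27.056.
Law of sines: x = z·sin X/sin Z ≈ 29.683.
Median from Y: ½√(2·x² + 2·z² − y²) ≈ 38.441.

m_Y ≈ 38.441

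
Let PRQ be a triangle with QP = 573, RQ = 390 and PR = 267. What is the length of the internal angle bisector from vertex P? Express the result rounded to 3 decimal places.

By the law of cosines, cos P = (QP² + PR² − RQ²) / (2·QP·PR) ≈ 0.80893, so ∠P ≈ 36.01°.
The bisector from P has length 2·QP·PR·cos(∠P/2)/(QP+PR) ≈ 346.43.

346.428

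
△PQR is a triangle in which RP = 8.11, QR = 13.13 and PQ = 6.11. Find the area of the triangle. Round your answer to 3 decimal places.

area ≈ 17.713

Semiperimeter s = (13.13 + 8.11 + 6.11)/2 = 13.675.
Heron's formula: area = √(13.675·0.545·5.565·7.565) ≈ 17.713.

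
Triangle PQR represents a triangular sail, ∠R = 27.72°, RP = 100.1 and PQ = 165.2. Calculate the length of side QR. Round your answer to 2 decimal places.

Law of sines: sin Q = RP·sin R/PQ ≈ 0.28185.
Since PQ ≥ RP, only the acute value applies: ∠Q ≈ 16.37°.
Then ∠P = 180° − ∠R − ∠Q ≈ 135.91°.
Law of sines gives QR = PQ·sin P/sin R ≈ 247.11.

247.11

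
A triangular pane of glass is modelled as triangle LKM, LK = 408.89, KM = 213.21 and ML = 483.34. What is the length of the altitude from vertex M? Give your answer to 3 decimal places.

Semiperimeter s = (213.21 + 483.34 + 408.89)/2 = 552.72.
Heron's formula: area = √(552.72·339.51·69.38·143.83) ≈ 43273.
The altitude from M has length 2·area/LK ≈ 211.66.

h_M ≈ 211.663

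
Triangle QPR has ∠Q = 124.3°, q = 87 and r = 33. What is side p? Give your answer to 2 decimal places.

Law of sines: sin R = r·sin Q/q ≈ 0.31335.
Since q ≥ r, only the acute value applies: ∠R ≈ 18.26°.
Then ∠P = 180° − ∠Q − ∠R ≈ 37.44°.
Law of sines gives p = q·sin P/sin Q ≈ 64.022.

64.02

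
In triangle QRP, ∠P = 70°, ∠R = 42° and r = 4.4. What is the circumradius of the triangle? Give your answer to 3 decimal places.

The third angle is ∠Q = 180° − ∠R − ∠P = 68.00°.
Law of sines: q = r·sin Q/sin R ≈ 6.0969.
Law of sines: p = r·sin P/sin R ≈ 6.1791.
Circumradius = r/(2 sin R) ≈ 3.2878.

3.288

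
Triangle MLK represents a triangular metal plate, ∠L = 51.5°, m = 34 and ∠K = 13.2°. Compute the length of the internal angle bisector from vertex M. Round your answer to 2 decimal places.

7.11

The third angle is ∠M = 180° − ∠L − ∠K = 115.30°.
Law of sines: l = m·sin L/sin M ≈ 29.432.
Law of sines: k = m·sin K/sin M ≈ 8.5876.
The bisector from M has length 2·l·k·cos(∠M/2)/(l+k) ≈ 7.1144.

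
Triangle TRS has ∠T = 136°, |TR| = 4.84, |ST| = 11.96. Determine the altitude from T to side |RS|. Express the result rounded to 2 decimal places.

h_T ≈ 2.54

By the law of cosines, |RS|² = |ST|² + |TR|² − 2·|ST|·|TR|·cos T = 249.75, so |RS| ≈ 15.803.
Area = ½·|ST|·|TR|·sin T ≈ 20.106.
The altitude from T has length 2·area/|RS| ≈ 2.5445.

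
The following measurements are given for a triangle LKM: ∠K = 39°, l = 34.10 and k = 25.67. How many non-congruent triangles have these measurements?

l·sin K = 34.10·sin(39°) ≈ 21.46.
Since l sin K < k < l (21.46 < 25.67 < 34.10), two triangles exist.

2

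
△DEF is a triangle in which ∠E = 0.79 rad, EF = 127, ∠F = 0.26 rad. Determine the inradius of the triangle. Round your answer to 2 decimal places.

The third angle is ∠D = π − ∠E − ∠F = 2.092 rad.
Law of sines: FD = EF·sin E/sin D ≈ 104.
Law of sines: DE = EF·sin F/sin D ≈ 37.639.
Area = ½·EF·FD·sin F ≈ 1697.8.
Semiperimeter s = (127+104+37.639)/2 = 134.32.
Inradius = area/s = 1697.8/134.32 ≈ 12.64.

12.64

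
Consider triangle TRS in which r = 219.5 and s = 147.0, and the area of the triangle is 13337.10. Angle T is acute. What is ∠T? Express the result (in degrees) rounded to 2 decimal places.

∠T ≈ 55.76°

From area = ½·r·s·sin T, we get sin T = 2·area/(r·s) ≈ 0.82668.
Taking the acute solution, ∠T ≈ 55.76°.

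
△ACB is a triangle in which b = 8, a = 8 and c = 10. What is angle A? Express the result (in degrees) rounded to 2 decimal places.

By the law of cosines, cos A = (c² + b² − a²) / (2·c·b) ≈ 0.62500, so ∠A ≈ 51.32°.

∠A ≈ 51.32°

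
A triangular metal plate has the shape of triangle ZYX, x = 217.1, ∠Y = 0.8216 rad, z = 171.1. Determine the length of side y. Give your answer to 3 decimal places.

By the law of cosines, y² = x² + z² − 2·x·z·cos Y = 25811, so y ≈ 160.66.

160.659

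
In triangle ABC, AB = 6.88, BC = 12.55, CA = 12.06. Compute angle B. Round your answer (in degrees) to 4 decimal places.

By the law of cosines, cos B = (AB² + BC² − CA²) / (2·AB·BC) ≈ 0.34393, so ∠B ≈ 69.88°.

∠B ≈ 69.8833°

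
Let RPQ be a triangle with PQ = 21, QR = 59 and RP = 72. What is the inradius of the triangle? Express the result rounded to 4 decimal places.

r ≈ 7.0150

Semiperimeter s = (21 + 59 + 72)/2 = 76.
Heron's formula: area = √(76·55·17·4) ≈ 533.14.
Inradius = area/s = 533.14/76 ≈ 7.015.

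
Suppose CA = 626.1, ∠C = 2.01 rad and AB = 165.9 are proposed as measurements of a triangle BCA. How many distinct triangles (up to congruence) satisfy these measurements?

0

CA·sin C = 626.1·sin(2.01 rad) ≈ 566.7.
Since ∠C is not acute, a triangle exists only if AB > CA; here AB ≤ CA, so there is no triangle.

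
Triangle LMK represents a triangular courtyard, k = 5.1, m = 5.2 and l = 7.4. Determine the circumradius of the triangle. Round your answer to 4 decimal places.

3.7019

By the law of cosines, cos L = (m² + k² − l²) / (2·m·k) ≈ -0.03224, so ∠L ≈ 91.85°.
Circumradius = l/(2 sin L) ≈ 3.7019.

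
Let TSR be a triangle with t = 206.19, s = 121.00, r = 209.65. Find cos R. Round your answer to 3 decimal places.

cos R ≈ 0.265

By the law of cosines, cos R = (t² + s² − r²) / (2·t·s) ≈ 0.26458, so ∠R ≈ 74.66°.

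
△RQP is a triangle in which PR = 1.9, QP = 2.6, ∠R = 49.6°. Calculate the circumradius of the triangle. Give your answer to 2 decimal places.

1.71

Law of sines: sin Q = PR·sin R/QP ≈ 0.55651.
Since QP ≥ PR, only the acute value applies: ∠Q ≈ 33.81°.
Then ∠P = 180° − ∠R − ∠Q ≈ 96.59°.
Law of sines gives RQ = QP·sin P/sin R ≈ 3.3916.
Circumradius = QP/(2 sin R) ≈ 1.7071.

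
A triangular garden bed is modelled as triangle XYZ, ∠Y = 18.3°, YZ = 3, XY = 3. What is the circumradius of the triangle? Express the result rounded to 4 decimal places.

By the law of cosines, ZX² = XY² + YZ² − 2·XY·YZ·cos Y = 0.91034, so ZX ≈ 0.95412.
Area = ½·XY·YZ·sin Y ≈ 1.413.
Circumradius = ZX/(2 sin Y) ≈ 1.5193.

1.5193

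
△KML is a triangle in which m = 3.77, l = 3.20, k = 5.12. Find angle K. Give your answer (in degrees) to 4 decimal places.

∠K ≈ 94.1867°

By the law of cosines, cos K = (m² + l² − k²) / (2·m·l) ≈ -0.07301, so ∠K ≈ 94.19°.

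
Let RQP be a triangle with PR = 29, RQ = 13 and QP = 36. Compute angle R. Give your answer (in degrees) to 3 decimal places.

By the law of cosines, cos R = (PR² + RQ² − QP²) / (2·PR·RQ) ≈ -0.37931, so ∠R ≈ 112.29°.

∠R ≈ 112.291°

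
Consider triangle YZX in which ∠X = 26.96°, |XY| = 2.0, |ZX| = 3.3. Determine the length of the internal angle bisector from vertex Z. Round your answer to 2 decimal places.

2.22

By the law of cosines, |YZ|² = |ZX|² + |XY|² − 2·|ZX|·|XY|·cos X = 3.1245, so |YZ| ≈ 1.7676.
Law of cosines again: cos Z = (|YZ|² + |ZX|² − |XY|²)/(2·|YZ|·|ZX|) ≈ 0.85841, so ∠Z ≈ 30.86°.
The bisector from Z has length 2·|YZ|·|ZX|·cos(∠Z/2)/(|YZ|+|ZX|) ≈ 2.2192.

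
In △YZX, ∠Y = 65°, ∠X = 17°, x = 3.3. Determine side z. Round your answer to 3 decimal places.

The third angle is ∠Z = 180° − ∠X − ∠Y = 98.00°.
Law of sines: z = x·sin Z/sin X ≈ 11.177.

11.177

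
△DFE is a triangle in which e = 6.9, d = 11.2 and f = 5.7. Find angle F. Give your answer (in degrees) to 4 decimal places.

∠F ≈ 24.5746°

By the law of cosines, cos F = (e² + d² − f²) / (2·e·d) ≈ 0.90942, so ∠F ≈ 24.57°.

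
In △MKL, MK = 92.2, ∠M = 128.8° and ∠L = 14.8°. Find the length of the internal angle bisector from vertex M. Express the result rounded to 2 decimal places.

55.70

The third angle is ∠K = 180° − ∠L − ∠M = 36.40°.
Law of sines: KL = MK·sin M/sin L ≈ 281.29.
Law of sines: LM = MK·sin K/sin L ≈ 214.19.
The bisector from M has length 2·LM·MK·cos(∠M/2)/(LM+MK) ≈ 55.7.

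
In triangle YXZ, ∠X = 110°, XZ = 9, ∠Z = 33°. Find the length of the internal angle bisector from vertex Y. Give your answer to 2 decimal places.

t_Y ≈ 9.78

The third angle is ∠Y = 180° − ∠X − ∠Z = 37.00°.
Law of sines: ZY = XZ·sin X/sin Y ≈ 14.053.
Law of sines: YX = XZ·sin Z/sin Y ≈ 8.1449.
The bisector from Y has length 2·ZY·YX·cos(∠Y/2)/(ZY+YX) ≈ 9.7798.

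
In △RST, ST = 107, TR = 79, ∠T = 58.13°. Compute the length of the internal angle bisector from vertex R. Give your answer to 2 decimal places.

t_R ≈ 67.48

By the law of cosines, RS² = ST² + TR² − 2·ST·TR·cos T = 8763.7, so RS ≈ 93.615.
Law of cosines again: cos R = (TR² + RS² − ST²)/(2·TR·RS) ≈ 0.24040, so ∠R ≈ 76.09°.
The bisector from R has length 2·TR·RS·cos(∠R/2)/(TR+RS) ≈ 67.482.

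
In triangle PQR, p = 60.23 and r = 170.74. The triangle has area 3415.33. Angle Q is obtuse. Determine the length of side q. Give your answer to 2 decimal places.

From area = ½·r·p·sin Q, we get sin Q = 2·area/(r·p) ≈ 0.66422.
Taking the obtuse solution, ∠Q ≈ 138.38°.
Law of cosines then gives q ≈ 219.44.

219.44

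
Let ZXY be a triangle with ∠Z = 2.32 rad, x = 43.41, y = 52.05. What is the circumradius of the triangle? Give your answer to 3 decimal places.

59.808

By the law of cosines, z² = x² + y² − 2·x·y·cos Z = 7671.3, so z ≈ 87.586.
Area = ½·x·y·sin Z ≈ 827.23.
Circumradius = z/(2 sin Z) ≈ 59.808.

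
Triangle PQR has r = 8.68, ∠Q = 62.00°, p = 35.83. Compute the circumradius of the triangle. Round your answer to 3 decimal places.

18.499

By the law of cosines, q² = r² + p² − 2·r·p·cos Q = 1067.1, so q ≈ 32.667.
Area = ½·r·p·sin Q ≈ 137.3.
Circumradius = q/(2 sin Q) ≈ 18.499.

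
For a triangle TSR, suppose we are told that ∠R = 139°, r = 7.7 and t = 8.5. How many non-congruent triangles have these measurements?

t·sin R = 8.5·sin(139°) ≈ 5.577.
Since ∠R is not acute, a triangle exists only if r > t; here r ≤ t, so there is no triangle.

0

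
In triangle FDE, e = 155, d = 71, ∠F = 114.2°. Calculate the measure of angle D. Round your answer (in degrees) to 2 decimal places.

∠D ≈ 19.38°

By the law of cosines, f² = d² + e² − 2·d·e·cos F = 38088, so f ≈ 195.16.
Law of cosines again: cos D = (e² + f² − d²)/(2·e·f) ≈ 0.94334, so ∠D ≈ 19.38°.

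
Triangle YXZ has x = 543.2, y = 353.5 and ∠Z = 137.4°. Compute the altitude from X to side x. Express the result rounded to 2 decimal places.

By the law of cosines, z² = y² + x² − 2·y·x·cos Z = 7.0272e+05, so z ≈ 838.28.
Area = ½·y·x·sin Z ≈ 64987.
The altitude from X has length 2·area/x ≈ 239.28.

239.28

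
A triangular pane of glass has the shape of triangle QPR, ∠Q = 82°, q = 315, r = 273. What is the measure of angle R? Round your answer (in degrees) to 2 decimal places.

∠R ≈ 59.12°

Law of sines: sin R = r·sin Q/q ≈ 0.85823.
Since q ≥ r, only the acute value applies: ∠R ≈ 59.12°.
Then ∠P = 180° − ∠Q − ∠R ≈ 38.88°.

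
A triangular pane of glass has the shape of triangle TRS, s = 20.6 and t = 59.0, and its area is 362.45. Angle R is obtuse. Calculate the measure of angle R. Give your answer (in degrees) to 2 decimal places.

From area = ½·s·t·sin R, we get sin R = 2·area/(s·t) ≈ 0.59643.
Taking the obtuse solution, ∠R ≈ 143.39°.

143.39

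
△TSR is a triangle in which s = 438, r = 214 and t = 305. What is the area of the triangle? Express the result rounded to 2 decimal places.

Semiperimeter p = (305 + 438 + 214)/2 = 478.5.
Heron's formula: area = √(478.5·173.5·40.5·264.5) ≈ 29822.

area ≈ 29821.61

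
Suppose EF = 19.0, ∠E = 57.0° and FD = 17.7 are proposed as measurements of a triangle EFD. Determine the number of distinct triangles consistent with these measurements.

2

EF·sin E = 19.0·sin(57.0°) ≈ 15.93.
Since EF sin E < FD < EF (15.93 < 17.7 < 19.0), two triangles exist.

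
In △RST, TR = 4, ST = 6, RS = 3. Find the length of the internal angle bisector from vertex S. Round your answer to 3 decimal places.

By the law of cosines, cos S = (RS² + ST² − TR²) / (2·RS·ST) ≈ 0.80556, so ∠S ≈ 36.34°.
The bisector from S has length 2·RS·ST·cos(∠S/2)/(RS+ST) ≈ 3.8006.

t_S ≈ 3.801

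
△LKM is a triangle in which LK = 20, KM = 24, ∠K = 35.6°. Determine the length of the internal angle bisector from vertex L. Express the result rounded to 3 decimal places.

11.837

By the law of cosines, ML² = LK² + KM² − 2·LK·KM·cos K = 195.42, so ML ≈ 13.979.
Law of cosines again: cos L = (ML² + LK² − KM²)/(2·ML·LK) ≈ 0.03474, so ∠L ≈ 88.01°.
The bisector from L has length 2·ML·LK·cos(∠L/2)/(ML+LK) ≈ 11.837.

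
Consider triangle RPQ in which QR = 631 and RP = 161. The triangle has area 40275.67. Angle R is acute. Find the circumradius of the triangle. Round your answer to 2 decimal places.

From area = ½·QR·RP·sin R, we get sin R = 2·area/(QR·RP) ≈ 0.79290.
Taking the acute solution, ∠R ≈ 52.46°.
Law of cosines then gives PQ ≈ 547.97.
Circumradius = PQ/(2 sin R) ≈ 345.55.

345.55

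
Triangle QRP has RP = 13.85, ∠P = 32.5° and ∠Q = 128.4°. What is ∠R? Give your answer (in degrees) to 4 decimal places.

The third angle is ∠R = 180° − ∠P − ∠Q = 19.10°.

19.1000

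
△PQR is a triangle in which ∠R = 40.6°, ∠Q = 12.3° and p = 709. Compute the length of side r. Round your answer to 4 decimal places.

The third angle is ∠P = 180° − ∠Q − ∠R = 127.10°.
Law of sines: r = p·sin R/sin P ≈ 578.5.

578.4958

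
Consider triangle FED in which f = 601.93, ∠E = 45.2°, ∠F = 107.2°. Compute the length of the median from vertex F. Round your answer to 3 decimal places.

m_F ≈ 227.998

The third angle is ∠D = 180° − ∠F − ∠E = 27.60°.
Law of sines: e = f·sin E/sin F ≈ 447.11.
Law of sines: d = f·sin D/sin F ≈ 291.93.
Median from F: ½√(2·e² + 2·d² − f²) ≈ 228.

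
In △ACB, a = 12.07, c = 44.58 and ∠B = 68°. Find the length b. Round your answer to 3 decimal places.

41.592

By the law of cosines, b² = a² + c² − 2·a·c·cos B = 1729.9, so b ≈ 41.592.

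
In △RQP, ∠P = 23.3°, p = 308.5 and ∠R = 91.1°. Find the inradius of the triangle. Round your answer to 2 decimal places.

The third angle is ∠Q = 180° − ∠P − ∠R = 65.60°.
Law of sines: r = p·sin R/sin P ≈ 779.79.
Law of sines: q = p·sin Q/sin P ≈ 710.27.
Area = ½·p·r·sin Q ≈ 1.0954e+05.
Semiperimeter s = (779.79+710.27+308.5)/2 = 899.28.
Inradius = area/s = 1.0954e+05/899.28 ≈ 121.81.

121.81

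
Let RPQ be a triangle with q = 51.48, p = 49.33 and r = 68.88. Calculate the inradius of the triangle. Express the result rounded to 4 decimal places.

14.9322

Semiperimeter s = (68.88 + 49.33 + 51.48)/2 = 84.845.
Heron's formula: area = √(84.845·15.965·35.515·33.365) ≈ 1266.9.
Inradius = area/s = 1266.9/84.845 ≈ 14.932.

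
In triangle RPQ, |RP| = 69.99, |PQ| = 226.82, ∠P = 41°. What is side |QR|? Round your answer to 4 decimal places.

By the law of cosines, |QR|² = |RP|² + |PQ|² − 2·|RP|·|PQ|·cos P = 32384, so |QR| ≈ 179.95.

179.9547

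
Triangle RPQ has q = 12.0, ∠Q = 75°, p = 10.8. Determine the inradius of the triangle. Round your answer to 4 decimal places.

Law of sines: sin P = p·sin Q/q ≈ 0.86933.
Since q ≥ p, only the acute value applies: ∠P ≈ 60.38°.
Then ∠R = 180° − ∠Q − ∠P ≈ 44.62°.
Law of sines gives r = q·sin R/sin Q ≈ 8.726.
Area = ½·q·p·sin R ≈ 45.515.
Semiperimeter s = (8.726+10.8+12)/2 = 15.763.
Inradius = area/s = 45.515/15.763 ≈ 2.8874.

2.8874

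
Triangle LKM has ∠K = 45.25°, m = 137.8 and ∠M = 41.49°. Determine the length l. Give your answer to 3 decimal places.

The third angle is ∠L = 180° − ∠K − ∠M = 93.26°.
Law of sines: l = m·sin L/sin M ≈ 207.67.

207.667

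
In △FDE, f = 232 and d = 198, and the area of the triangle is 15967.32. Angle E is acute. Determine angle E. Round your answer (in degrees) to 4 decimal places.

44.0430

From area = ½·f·d·sin E, we get sin E = 2·area/(f·d) ≈ 0.69520.
Taking the acute solution, ∠E ≈ 44.04°.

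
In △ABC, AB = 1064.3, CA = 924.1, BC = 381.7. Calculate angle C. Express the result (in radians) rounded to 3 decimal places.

By the law of cosines, cos C = (BC² + CA² − AB²) / (2·BC·CA) ≈ -0.18864, so ∠C ≈ 1.761 rad.

∠C ≈ 1.761 rad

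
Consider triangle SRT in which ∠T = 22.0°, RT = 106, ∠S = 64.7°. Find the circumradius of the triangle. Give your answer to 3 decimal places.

58.623

The third angle is ∠R = 180° − ∠T − ∠S = 93.30°.
Law of sines: TS = RT·sin R/sin S ≈ 117.05.
Law of sines: SR = RT·sin T/sin S ≈ 43.921.
Circumradius = RT/(2 sin S) ≈ 58.623.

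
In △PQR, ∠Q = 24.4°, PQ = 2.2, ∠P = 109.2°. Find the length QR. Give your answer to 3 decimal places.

2.869

The third angle is ∠R = 180° − ∠P − ∠Q = 46.40°.
Law of sines: QR = PQ·sin P/sin R ≈ 2.869.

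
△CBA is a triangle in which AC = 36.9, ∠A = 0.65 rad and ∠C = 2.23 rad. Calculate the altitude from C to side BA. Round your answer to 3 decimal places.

22.331

The third angle is ∠B = π − ∠A − ∠C = 0.262 rad.
Law of sines: BA = AC·sin C/sin B ≈ 112.79.
Law of sines: CB = AC·sin A/sin B ≈ 86.348.
Area = ½·AC·BA·sin A ≈ 1259.3.
The altitude from C has length 2·area/BA ≈ 22.331.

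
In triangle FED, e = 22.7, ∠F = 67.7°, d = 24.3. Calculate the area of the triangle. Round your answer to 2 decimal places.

255.18

Area = ½·e·d·sin F ≈ 255.18.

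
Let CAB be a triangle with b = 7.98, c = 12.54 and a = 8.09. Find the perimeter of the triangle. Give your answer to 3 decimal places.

perimeter ≈ 28.610

Perimeter = 12.54 + 8.09 + 7.98 = 28.61.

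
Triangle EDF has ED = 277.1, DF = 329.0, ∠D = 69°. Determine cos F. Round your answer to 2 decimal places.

By the law of cosines, FE² = ED² + DF² − 2·ED·DF·cos D = 1.1968e+05, so FE ≈ 345.95.
Law of cosines again: cos F = (DF² + FE² − ED²)/(2·DF·FE) ≈ 0.66395, so ∠F ≈ 48.40°.

cos F ≈ 0.66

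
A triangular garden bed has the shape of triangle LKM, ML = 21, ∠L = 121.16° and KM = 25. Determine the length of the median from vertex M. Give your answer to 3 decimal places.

22.856

Law of sines: sin K = ML·sin L/KM ≈ 0.71881.
Since KM ≥ ML, only the acute value applies: ∠K ≈ 45.96°.
Then ∠M = 180° − ∠L − ∠K ≈ 12.88°.
Law of sines gives LK = KM·sin M/sin L ≈ 6.5142.
Median from M: ½√(2·KM² + 2·ML² − LK²) ≈ 22.856.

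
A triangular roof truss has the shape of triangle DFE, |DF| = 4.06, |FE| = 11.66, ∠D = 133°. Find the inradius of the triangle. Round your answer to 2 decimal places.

1.04

Law of sines: sin E = |DF|·sin D/|FE| ≈ 0.25466.
Since |FE| ≥ |DF|, only the acute value applies: ∠E ≈ 14.75°.
Then ∠F = 180° − ∠D − ∠E ≈ 32.25°.
Law of sines gives |ED| = |FE|·sin F/sin D ≈ 8.5067.
Area = ½·|FE|·|DF|·sin F ≈ 12.629.
Semiperimeter s = (11.66+8.5067+4.06)/2 = 12.113.
Inradius = area/s = 12.629/12.113 ≈ 1.0426.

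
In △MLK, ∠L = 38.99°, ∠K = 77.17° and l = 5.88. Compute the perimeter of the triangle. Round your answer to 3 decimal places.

23.380

The third angle is ∠M = 180° − ∠L − ∠K = 63.84°.
Law of sines: m = l·sin M/sin L ≈ 8.3881.
Law of sines: k = l·sin K/sin L ≈ 9.1121.
Semiperimeter s = (8.3881+5.88+9.1121)/2 = 11.69.
Perimeter = 8.3881 + 5.88 + 9.1121 = 23.38.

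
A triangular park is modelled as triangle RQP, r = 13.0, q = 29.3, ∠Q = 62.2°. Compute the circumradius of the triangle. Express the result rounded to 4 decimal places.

Law of sines: sin R = r·sin Q/q ≈ 0.39248.
Since q ≥ r, only the acute value applies: ∠R ≈ 23.11°.
Then ∠P = 180° − ∠Q − ∠R ≈ 94.69°.
Law of sines gives p = q·sin P/sin Q ≈ 33.012.
Circumradius = q/(2 sin Q) ≈ 16.562.

16.5615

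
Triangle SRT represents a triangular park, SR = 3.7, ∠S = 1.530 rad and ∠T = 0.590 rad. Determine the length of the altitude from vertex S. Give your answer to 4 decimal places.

3.1559

The third angle is ∠R = π − ∠T − ∠S = 1.022 rad.
Law of sines: RT = SR·sin S/sin T ≈ 6.6448.
Law of sines: TS = SR·sin R/sin T ≈ 5.6724.
Area = ½·SR·RT·sin R ≈ 10.485.
The altitude from S has length 2·area/RT ≈ 3.1559.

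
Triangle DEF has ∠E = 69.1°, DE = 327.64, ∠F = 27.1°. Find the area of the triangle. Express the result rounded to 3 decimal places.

109427.613

The third angle is ∠D = 180° − ∠E − ∠F = 83.80°.
Law of sines: EF = DE·sin D/sin F ≈ 715.02.
Law of sines: FD = DE·sin E/sin F ≈ 671.9.
Area = ½·DE·EF·sin E ≈ 1.0943e+05.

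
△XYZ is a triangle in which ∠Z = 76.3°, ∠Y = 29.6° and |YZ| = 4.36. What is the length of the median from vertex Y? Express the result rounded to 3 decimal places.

m_Y ≈ 4.237

The third angle is ∠X = 180° − ∠Y − ∠Z = 74.10°.
Law of sines: |ZX| = |YZ|·sin Y/sin X ≈ 2.2393.
Law of sines: |XY| = |YZ|·sin Z/sin X ≈ 4.4045.
Median from Y: ½√(2·|XY|² + 2·|YZ|² − |ZX|²) ≈ 4.2368.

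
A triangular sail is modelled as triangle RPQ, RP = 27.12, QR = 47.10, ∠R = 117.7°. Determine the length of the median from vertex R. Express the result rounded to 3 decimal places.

By the law of cosines, PQ² = QR² + RP² − 2·QR·RP·cos R = 4141.4, so PQ ≈ 64.354.
Median from R: ½√(2·QR² + 2·RP² − PQ²) ≈ 21.014.

21.014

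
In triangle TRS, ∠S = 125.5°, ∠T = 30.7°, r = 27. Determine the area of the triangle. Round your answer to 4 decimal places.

The third angle is ∠R = 180° − ∠S − ∠T = 23.80°.
Law of sines: t = r·sin T/sin R ≈ 34.159.
Law of sines: s = r·sin S/sin R ≈ 54.47.
Area = ½·r·t·sin S ≈ 375.43.

area ≈ 375.4253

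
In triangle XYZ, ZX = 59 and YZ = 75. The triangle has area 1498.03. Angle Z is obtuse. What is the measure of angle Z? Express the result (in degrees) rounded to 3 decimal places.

∠Z ≈ 137.384°

From area = ½·YZ·ZX·sin Z, we get sin Z = 2·area/(YZ·ZX) ≈ 0.67708.
Taking the obtuse solution, ∠Z ≈ 137.38°.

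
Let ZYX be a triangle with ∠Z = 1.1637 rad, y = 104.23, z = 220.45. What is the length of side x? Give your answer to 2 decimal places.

239.86

Law of sines: sin Y = y·sin Z/z ≈ 0.43417.
Since z ≥ y, only the acute value applies: ∠Y ≈ 0.4491 rad.
Then ∠X = π − ∠Z − ∠Y ≈ 1.5288 rad.
Law of sines gives x = z·sin X/sin Z ≈ 239.86.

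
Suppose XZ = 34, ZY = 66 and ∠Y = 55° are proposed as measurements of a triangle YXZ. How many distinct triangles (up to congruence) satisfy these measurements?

ZY·sin Y = 66·sin(55°) ≈ 54.06.
Since XZ = 34 < 54.06 = ZY sin Y, no triangle exists.

0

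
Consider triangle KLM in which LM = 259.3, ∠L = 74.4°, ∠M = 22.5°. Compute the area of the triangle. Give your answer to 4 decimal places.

The third angle is ∠K = 180° − ∠L − ∠M = 83.10°.
Law of sines: MK = LM·sin L/sin K ≈ 251.57.
Law of sines: KL = LM·sin M/sin K ≈ 99.954.
Area = ½·LM·MK·sin M ≈ 12482.

area ≈ 12481.6266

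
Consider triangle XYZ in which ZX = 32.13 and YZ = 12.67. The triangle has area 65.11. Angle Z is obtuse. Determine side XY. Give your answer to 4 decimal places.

44.3200

From area = ½·YZ·ZX·sin Z, we get sin Z = 2·area/(YZ·ZX) ≈ 0.31988.
Taking the obtuse solution, ∠Z ≈ 161.34°.
Law of cosines then gives XY ≈ 44.32.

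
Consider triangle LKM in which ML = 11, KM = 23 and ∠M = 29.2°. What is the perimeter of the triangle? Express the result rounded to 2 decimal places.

48.43

By the law of cosines, LK² = KM² + ML² − 2·KM·ML·cos M = 208.3, so LK ≈ 14.433.
Semiperimeter s = (23+11+14.433)/2 = 24.216.
Perimeter = 23 + 11 + 14.433 = 48.433.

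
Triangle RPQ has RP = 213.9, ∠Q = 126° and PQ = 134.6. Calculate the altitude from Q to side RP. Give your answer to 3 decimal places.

Law of sines: sin R = PQ·sin Q/RP ≈ 0.50909.
Since RP ≥ PQ, only the acute value applies: ∠R ≈ 30.60°.
Then ∠P = 180° − ∠Q − ∠R ≈ 23.40°.
Law of sines gives QR = RP·sin P/sin Q ≈ 104.99.
Area = ½·RP·PQ·sin P ≈ 5716.4.
The altitude from Q has length 2·area/RP ≈ 53.45.

53.450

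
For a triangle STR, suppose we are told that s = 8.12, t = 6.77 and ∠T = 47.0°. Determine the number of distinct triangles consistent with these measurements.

2

s·sin T = 8.12·sin(47.0°) ≈ 5.939.
Since s sin T < t < s (5.939 < 6.77 < 8.12), two triangles exist.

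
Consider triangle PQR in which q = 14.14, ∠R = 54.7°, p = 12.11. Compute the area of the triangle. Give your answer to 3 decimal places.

Area = ½·p·q·sin R ≈ 69.876.

69.876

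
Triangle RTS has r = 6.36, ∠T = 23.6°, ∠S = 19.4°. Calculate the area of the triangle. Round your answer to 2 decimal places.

3.94

The third angle is ∠R = 180° − ∠T − ∠S = 137.00°.
Law of sines: t = r·sin T/sin R ≈ 3.7335.
Law of sines: s = r·sin S/sin R ≈ 3.0976.
Area = ½·r·t·sin S ≈ 3.9436.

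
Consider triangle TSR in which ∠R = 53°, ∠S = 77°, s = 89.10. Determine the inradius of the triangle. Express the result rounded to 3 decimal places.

The third angle is ∠T = 180° − ∠S − ∠R = 50.00°.
Law of sines: t = s·sin T/sin S ≈ 70.05.
Law of sines: r = s·sin R/sin S ≈ 73.03.
Area = ½·s·t·sin R ≈ 2492.3.
Semiperimeter p = (70.05+89.1+73.03)/2 = 116.09.
Inradius = area/p = 2492.3/116.09 ≈ 21.469.

21.469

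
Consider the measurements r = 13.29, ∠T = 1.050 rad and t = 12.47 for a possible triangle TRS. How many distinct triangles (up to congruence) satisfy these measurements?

r·sin T = 13.29·sin(1.050 rad) ≈ 11.53.
Since r sin T < t < r (11.53 < 12.47 < 13.29), two triangles exist.

2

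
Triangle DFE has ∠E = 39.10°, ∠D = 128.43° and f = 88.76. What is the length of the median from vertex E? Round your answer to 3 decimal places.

m_E ≈ 197.441

The third angle is ∠F = 180° − ∠E − ∠D = 12.47°.
Law of sines: d = f·sin D/sin F ≈ 322.01.
Law of sines: e = f·sin E/sin F ≈ 259.25.
Median from E: ½√(2·d² + 2·f² − e²) ≈ 197.44.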